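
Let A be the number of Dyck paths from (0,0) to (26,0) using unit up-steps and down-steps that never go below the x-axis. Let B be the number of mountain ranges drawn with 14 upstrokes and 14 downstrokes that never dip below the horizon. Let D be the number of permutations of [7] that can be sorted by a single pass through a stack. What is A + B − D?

3416911

Dyck paths of semilength n (length 2n) are counted by C_n; here n = 13. So A = C_13 = 742900.
Dyck paths of semilength n (length 2n) are counted by C_n; here n = 14. So B = C_14 = 2674440.
By Knuth's characterisation, the stack-sortable permutations of length 7 are the 231-avoiders, numbering C_7. So D = C_7 = 429.
A + B − D = 742900 + 2674440 − 429 = 3416911.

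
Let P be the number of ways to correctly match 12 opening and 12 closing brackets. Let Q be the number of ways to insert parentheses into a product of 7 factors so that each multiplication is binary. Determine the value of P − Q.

207880

Balanced strings of n pairs of brackets are counted by C_n; here n = 12. So P = C_12 = 208012.
Ways to associate a product of 7 factors correspond to binary trees on 7 leaves, so the count is C_6. So Q = C_6 = 132.
P − Q = 208012 − 132 = 207880.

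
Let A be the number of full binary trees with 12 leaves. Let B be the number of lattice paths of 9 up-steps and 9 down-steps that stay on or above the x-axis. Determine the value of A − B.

53924

Full binary trees with 12 leaves have 12−1 = 11 internal nodes, so there are C_11 of them. So A = C_11 = 58786.
Dyck paths of semilength n (length 2n) are counted by C_n; here n = 9. So B = C_9 = 4862.
A − B = 58786 − 4862 = 53924.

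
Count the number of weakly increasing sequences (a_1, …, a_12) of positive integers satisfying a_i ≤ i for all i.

208012

Weakly increasing sequences with a_i ≤ i biject with Dyck paths of semilength 12, so there are C_12.
C_12 = C(24,12)/13 = 2704156/13 = 208012.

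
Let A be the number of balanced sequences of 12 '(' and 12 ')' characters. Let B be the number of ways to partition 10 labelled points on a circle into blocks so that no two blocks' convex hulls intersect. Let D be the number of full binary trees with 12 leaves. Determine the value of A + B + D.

283594

Balanced strings of n pairs of brackets are counted by C_n; here n = 12. So A = C_12 = 208012.
The non-crossing partitions of [10] form a lattice of size C_10. So B = C_10 = 16796.
Full binary trees with 12 leaves have 12−1 = 11 internal nodes, so there are C_11 of them. So D = C_11 = 58786.
A + B + D = 208012 + 16796 + 58786 = 283594.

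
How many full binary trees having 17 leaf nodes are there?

35357670

Full binary trees with 17 leaves have 17−1 = 16 internal nodes, so there are C_16 of them.
C_16 = 35357670.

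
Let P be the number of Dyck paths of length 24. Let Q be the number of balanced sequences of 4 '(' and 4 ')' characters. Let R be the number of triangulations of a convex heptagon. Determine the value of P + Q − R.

207984

A Dyck path with 12 up-steps and 12 down-steps has semilength 12, so there are C_12 of them. So P = C_12 = 208012.
With 4 pairs the number of balanced bracket strings is the Catalan number C_4. So Q = C_4 = 14.
A convex 7-gon is triangulated into 5 triangles, and the number of such triangulations is the Catalan number C_{7−2} = C_5. So R = C_5 = 42.
P + Q − R = 208012 + 14 − 42 = 207984.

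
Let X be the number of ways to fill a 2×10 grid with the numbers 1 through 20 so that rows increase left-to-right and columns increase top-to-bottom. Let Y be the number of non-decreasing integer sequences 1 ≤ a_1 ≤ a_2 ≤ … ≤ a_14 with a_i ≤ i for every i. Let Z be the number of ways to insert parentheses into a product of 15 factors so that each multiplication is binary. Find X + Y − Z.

Standard Young tableaux of shape 2×n are counted by C_n; here n = 10. So X = C_10 = 16796.
Such sub-staircase sequences of length n are counted by C_n; here n = 14. So Y = C_14 = 2674440.
Bracketing 15 factors into binary products is counted by C_{15−1} = C_14. So Z = C_14 = 2674440.
X + Y − Z = 16796 + 2674440 − 2674440 = 16796.

16796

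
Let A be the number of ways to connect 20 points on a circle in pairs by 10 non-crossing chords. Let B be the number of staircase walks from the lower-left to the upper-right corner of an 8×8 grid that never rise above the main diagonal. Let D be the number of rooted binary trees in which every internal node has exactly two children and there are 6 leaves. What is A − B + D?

Pairing 20 circle points by 10 non-crossing chords gives C_10 matchings. So A = C_10 = 16796.
Sub-diagonal monotone paths from (0,0) to (8,8) biject with Dyck paths of semilength 8, giving C_8. So B = C_8 = 1430.
A full binary tree with L leaves has L−1 internal nodes and is counted by C_{L−1}; L = 6 gives C_5. So D = C_5 = 42.
A − B + D = 16796 − 1430 + 42 = 15408.

15408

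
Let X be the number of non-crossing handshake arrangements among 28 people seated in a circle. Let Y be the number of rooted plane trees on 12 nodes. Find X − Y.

2615654

Non-crossing handshake pairings of 2n people are counted by C_n; 28 people gives n = 14. So X = C_14 = 2674440.
A rooted plane tree on 12 nodes has 11 edges, and such trees are counted by C_11. So Y = C_11 = 58786.
X − Y = 2674440 − 58786 = 2615654.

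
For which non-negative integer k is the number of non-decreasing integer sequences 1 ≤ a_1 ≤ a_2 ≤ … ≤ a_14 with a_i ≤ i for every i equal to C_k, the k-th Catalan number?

14

Such sub-staircase sequences of length n are counted by C_n; here n = 14.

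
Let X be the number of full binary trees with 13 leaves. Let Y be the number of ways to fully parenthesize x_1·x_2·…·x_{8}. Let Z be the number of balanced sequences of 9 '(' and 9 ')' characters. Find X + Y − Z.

203579

Full binary trees with 13 leaves have 13−1 = 12 internal nodes, so there are C_12 of them. So X = C_12 = 208012.
Ways to associate a product of 8 factors correspond to binary trees on 8 leaves, so the count is C_7. So Y = C_7 = 429.
A balanced arrangement of 9 bracket pairs is a Dyck word of semilength 9, so the count is C_9. So Z = C_9 = 4862.
X + Y − Z = 208012 + 429 − 4862 = 203579.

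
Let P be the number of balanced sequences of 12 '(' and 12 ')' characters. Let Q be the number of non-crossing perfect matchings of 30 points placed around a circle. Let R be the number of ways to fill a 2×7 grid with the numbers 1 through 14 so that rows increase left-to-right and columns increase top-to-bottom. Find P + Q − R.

A balanced arrangement of 12 bracket pairs is a Dyck word of semilength 12, so the count is C_12. So P = C_12 = 208012.
Non-crossing perfect matchings of 2n points on a circle are counted by C_n; with 30 points, n = 15. So Q = C_15 = 9694845.
By the hook-length formula (or a Dyck-path bijection), SYT of shape 2×7 number C_7. So R = C_7 = 429.
P + Q − R = 208012 + 9694845 − 429 = 9902428.

9902428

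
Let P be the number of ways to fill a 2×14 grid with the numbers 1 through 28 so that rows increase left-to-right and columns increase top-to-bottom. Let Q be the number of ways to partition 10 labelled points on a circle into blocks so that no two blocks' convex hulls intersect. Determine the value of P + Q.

Standard Young tableaux of shape 2×n are counted by C_n; here n = 14. So P = C_14 = 2674440.
The non-crossing partitions of [10] form a lattice of size C_10. So Q = C_10 = 16796.
P + Q = 2674440 + 16796 = 2691236.

2691236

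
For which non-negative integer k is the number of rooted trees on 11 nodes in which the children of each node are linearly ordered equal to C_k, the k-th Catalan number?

A rooted plane tree on 11 nodes has 10 edges, and such trees are counted by C_10.

10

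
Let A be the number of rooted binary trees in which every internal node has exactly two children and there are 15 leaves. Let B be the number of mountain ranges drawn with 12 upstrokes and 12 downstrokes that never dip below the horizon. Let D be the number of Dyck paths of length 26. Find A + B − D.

2139552

Full binary trees with 15 leaves have 15−1 = 14 internal nodes, so there are C_14 of them. So A = C_14 = 2674440.
Dyck paths of semilength n (length 2n) are counted by C_n; here n = 12. So B = C_12 = 208012.
A Dyck path with 13 up-steps and 13 down-steps has semilength 13, so there are C_13 of them. So D = C_13 = 742900.
A + B − D = 2674440 + 208012 − 742900 = 2139552.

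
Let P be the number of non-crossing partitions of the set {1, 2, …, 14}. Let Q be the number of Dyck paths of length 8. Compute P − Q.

Non-crossing partitions of an n-element set are counted by C_n; here n = 14. So P = C_14 = 2674440.
Dyck paths of semilength n (length 2n) are counted by C_n; here n = 4. So Q = C_4 = 14.
P − Q = 2674440 − 14 = 2674426.

2674426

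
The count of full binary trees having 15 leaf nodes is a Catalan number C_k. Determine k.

A full binary tree with L leaves has L−1 internal nodes and is counted by C_{L−1}; L = 15 gives C_14.

14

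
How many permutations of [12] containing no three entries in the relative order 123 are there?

208012

Permutations of [n] avoiding any single length-3 pattern are counted by C_n; here n = 12.
C_12 = 208012.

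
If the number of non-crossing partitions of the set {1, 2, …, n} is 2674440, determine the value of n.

14

Non-crossing partitions of [n] are counted by C_n. Since C_14 = 2674440, the index is 14.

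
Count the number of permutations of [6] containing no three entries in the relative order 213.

Permutations of [n] avoiding any single length-3 pattern are counted by C_n; here n = 6.
C_6 = C_5 · 2(2·5+1)/(5+2) = 42 · 22/7 = 132.

132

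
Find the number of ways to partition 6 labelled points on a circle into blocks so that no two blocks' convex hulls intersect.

132

Non-crossing partitions of an n-element set are counted by C_n; here n = 6.
C_6 = 132.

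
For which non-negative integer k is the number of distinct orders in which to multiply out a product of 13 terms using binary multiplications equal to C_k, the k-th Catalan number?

Parenthesizations of m factors correspond to full binary trees with m leaves, counted by C_{m−1}; m = 13 gives C_12.

12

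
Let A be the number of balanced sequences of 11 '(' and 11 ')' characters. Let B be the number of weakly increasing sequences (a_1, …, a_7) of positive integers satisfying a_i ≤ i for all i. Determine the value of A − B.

Balanced strings of n pairs of brackets are counted by C_n; here n = 11. So A = C_11 = 58786.
Weakly increasing sequences with a_i ≤ i biject with Dyck paths of semilength 7, so there are C_7. So B = C_7 = 429.
A − B = 58786 − 429 = 58357.

58357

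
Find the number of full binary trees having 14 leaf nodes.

742900

A full binary tree with L leaves has L−1 internal nodes and is counted by C_{L−1}; L = 14 gives C_13.
C_13 = C(26,13)/14 = 10400600/14 = 742900.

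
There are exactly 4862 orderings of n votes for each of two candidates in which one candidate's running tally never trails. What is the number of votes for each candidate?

9

Such ballot sequences with n votes each are counted by C_n. Since C_9 = 4862, the index is 9.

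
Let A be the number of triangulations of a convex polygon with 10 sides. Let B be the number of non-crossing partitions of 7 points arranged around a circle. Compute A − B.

1001

Triangulations of a convex m-gon are counted by C_{m−2}; with m = 10 this is C_8. So A = C_8 = 1430.
The non-crossing partitions of [7] form a lattice of size C_7. So B = C_7 = 429.
A − B = 1430 − 429 = 1001.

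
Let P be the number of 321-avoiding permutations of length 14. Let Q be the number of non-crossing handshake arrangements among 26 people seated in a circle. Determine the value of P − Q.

Permutations of [n] avoiding any single length-3 pattern are counted by C_n; here n = 14. So P = C_14 = 2674440.
With 26 = 2·13 people, non-crossing handshake pairings are non-crossing perfect matchings on a circle, counted by C_13. So Q = C_13 = 742900.
P − Q = 2674440 − 742900 = 1931540.

1931540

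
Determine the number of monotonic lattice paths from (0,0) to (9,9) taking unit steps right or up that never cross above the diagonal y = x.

4862

Monotone paths in an n×n grid that stay weakly below the diagonal are counted by C_n; here n = 9.
C_9 = C(18,9)/10 = 48620/10 = 4862.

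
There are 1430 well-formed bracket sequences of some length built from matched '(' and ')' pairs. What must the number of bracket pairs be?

Balanced strings of n bracket-pairs are counted by C_n; 1430 = C_8.

8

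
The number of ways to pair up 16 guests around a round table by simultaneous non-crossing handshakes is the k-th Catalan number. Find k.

Non-crossing handshake pairings of 2n people are counted by C_n; 16 people gives n = 8.

8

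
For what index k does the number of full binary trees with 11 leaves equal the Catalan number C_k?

Full binary trees with 11 leaves have 11−1 = 10 internal nodes, so there are C_10 of them.

10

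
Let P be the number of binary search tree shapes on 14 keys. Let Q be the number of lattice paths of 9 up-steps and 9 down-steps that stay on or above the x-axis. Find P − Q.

2669578

Binary trees (left/right distinguished) on n nodes are counted by C_n; here n = 14. So P = C_14 = 2674440.
Paths of 9 up- and 9 down-steps that never dip below the axis are Dyck paths; their count is C_9. So Q = C_9 = 4862.
P − Q = 2674440 − 4862 = 2669578.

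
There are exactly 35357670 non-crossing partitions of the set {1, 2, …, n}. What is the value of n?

16

Non-crossing partitions of [n] are counted by C_n; 35357670 = C_16.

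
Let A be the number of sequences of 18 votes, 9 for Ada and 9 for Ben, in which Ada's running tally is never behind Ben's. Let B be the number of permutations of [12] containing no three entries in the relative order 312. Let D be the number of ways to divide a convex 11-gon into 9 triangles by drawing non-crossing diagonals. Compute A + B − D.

Ballot sequences with n votes each where one side never trails are Dyck words, counted by C_n; here n = 9. So A = C_9 = 4862.
For any fixed pattern of length 3, the pattern-avoiding permutations of [12] number C_12. So B = C_12 = 208012.
The number of triangulations of an 11-gon is the Catalan number C_9 (index = sides − 2). So D = C_9 = 4862.
A + B − D = 4862 + 208012 − 4862 = 208012.

208012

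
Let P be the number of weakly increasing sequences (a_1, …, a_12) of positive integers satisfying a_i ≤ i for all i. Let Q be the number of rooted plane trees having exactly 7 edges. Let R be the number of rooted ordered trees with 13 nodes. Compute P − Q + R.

Such sub-staircase sequences of length n are counted by C_n; here n = 12. So P = C_12 = 208012.
A rooted plane tree with 7 edges has 8 nodes, and the count is C_7. So Q = C_7 = 429.
A rooted plane tree on 13 nodes has 12 edges, and such trees are counted by C_12. So R = C_12 = 208012.
P − Q + R = 208012 − 429 + 208012 = 415595.

415595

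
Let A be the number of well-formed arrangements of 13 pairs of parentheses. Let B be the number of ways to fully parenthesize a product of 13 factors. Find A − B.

Balanced strings of n pairs of brackets are counted by C_n; here n = 13. So A = C_13 = 742900.
Ways to associate a product of 13 factors correspond to binary trees on 13 leaves, so the count is C_12. So B = C_12 = 208012.
A − B = 742900 − 208012 = 534888.

534888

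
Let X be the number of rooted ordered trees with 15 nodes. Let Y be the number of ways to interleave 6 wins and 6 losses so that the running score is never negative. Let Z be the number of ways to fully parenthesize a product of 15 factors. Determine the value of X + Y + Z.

Rooted ordered (plane) trees on m nodes have m−1 edges and are counted by C_{m−1}; m = 15 gives C_14. So X = C_14 = 2674440.
Ballot sequences with n votes each where one side never trails are Dyck words, counted by C_n; here n = 6. So Y = C_6 = 132.
Parenthesizations of m factors correspond to full binary trees with m leaves, counted by C_{m−1}; m = 15 gives C_14. So Z = C_14 = 2674440.
X + Y + Z = 2674440 + 132 + 2674440 = 5349012.

5349012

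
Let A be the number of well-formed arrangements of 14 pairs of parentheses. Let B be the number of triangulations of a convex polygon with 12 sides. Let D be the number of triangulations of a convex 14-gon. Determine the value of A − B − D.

Balanced strings of n pairs of brackets are counted by C_n; here n = 14. So A = C_14 = 2674440.
A convex 12-gon is triangulated into 10 triangles, and the number of such triangulations is the Catalan number C_{12−2} = C_10. So B = C_10 = 16796.
A convex 14-gon is triangulated into 12 triangles, and the number of such triangulations is the Catalan number C_{14−2} = C_12. So D = C_12 = 208012.
A − B − D = 2674440 − 16796 − 208012 = 2449632.

2449632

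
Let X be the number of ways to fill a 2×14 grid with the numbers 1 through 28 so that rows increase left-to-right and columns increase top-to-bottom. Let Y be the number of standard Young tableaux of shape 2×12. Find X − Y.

Standard Young tableaux of shape 2×n are counted by C_n; here n = 14. So X = C_14 = 2674440.
By the hook-length formula (or a Dyck-path bijection), SYT of shape 2×12 number C_12. So Y = C_12 = 208012.
X − Y = 2674440 − 208012 = 2466428.

2466428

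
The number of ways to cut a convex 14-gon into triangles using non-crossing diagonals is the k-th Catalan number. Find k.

Triangulations of a convex m-gon are counted by C_{m−2}; with m = 14 this is C_12.

12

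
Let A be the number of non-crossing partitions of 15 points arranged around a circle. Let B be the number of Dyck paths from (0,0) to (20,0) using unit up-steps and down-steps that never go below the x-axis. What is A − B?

9678049

Non-crossing partitions of an n-element set are counted by C_n; here n = 15. So A = C_15 = 9694845.
Dyck paths of semilength n (length 2n) are counted by C_n; here n = 10. So B = C_10 = 16796.
A − B = 9694845 − 16796 = 9678049.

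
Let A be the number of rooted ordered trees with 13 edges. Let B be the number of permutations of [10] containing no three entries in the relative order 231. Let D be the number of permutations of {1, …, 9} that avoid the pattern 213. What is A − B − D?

Rooted ordered trees with n edges are counted by C_n; here n = 13. So A = C_13 = 742900.
Permutations of [n] avoiding any single length-3 pattern are counted by C_n; here n = 10. So B = C_10 = 16796.
Permutations of [n] avoiding any single length-3 pattern are counted by C_n; here n = 9. So D = C_9 = 4862.
A − B − D = 742900 − 16796 − 4862 = 721242.

721242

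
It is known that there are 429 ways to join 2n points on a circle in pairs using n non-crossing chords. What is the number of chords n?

Non-crossing pairings of 2n points on a circle are counted by C_n, and C_7 = 429.

7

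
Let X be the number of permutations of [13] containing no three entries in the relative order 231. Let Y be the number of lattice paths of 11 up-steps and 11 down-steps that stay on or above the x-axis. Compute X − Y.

684114

For any fixed pattern of length 3, the pattern-avoiding permutations of [13] number C_13. So X = C_13 = 742900.
A Dyck path with 11 up-steps and 11 down-steps has semilength 11, so there are C_11 of them. So Y = C_11 = 58786.
X − Y = 742900 − 58786 = 684114.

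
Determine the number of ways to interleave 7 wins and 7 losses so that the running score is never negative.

429

Ballot sequences with n votes each where one side never trails are Dyck words, counted by C_n; here n = 7.
C_7 = C(14,7)/8 = 3432/8 = 429.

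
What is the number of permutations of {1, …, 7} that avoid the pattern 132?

Permutations of [n] avoiding any single length-3 pattern are counted by C_n; here n = 7.
C_7 = C(14,7)/8 = 3432/8 = 429.

429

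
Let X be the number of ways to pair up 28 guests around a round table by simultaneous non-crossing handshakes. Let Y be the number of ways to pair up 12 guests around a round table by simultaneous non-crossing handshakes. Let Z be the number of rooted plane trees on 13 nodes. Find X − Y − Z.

Non-crossing handshake pairings of 2n people are counted by C_n; 28 people gives n = 14. So X = C_14 = 2674440.
Non-crossing handshake pairings of 2n people are counted by C_n; 12 people gives n = 6. So Y = C_6 = 132.
A rooted plane tree on 13 nodes has 12 edges, and such trees are counted by C_12. So Z = C_12 = 208012.
X − Y − Z = 2674440 − 132 − 208012 = 2466296.

2466296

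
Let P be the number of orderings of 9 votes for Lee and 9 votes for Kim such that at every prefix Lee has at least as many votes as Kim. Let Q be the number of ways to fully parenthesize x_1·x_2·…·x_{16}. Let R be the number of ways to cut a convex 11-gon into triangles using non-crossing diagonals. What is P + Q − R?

9694845

Ballot sequences with n votes each where one side never trails are Dyck words, counted by C_n; here n = 9. So P = C_9 = 4862.
Bracketing 16 factors into binary products is counted by C_{16−1} = C_15. So Q = C_15 = 9694845.
Triangulations of a convex m-gon are counted by C_{m−2}; with m = 11 this is C_9. So R = C_9 = 4862.
P + Q − R = 4862 + 9694845 − 4862 = 9694845.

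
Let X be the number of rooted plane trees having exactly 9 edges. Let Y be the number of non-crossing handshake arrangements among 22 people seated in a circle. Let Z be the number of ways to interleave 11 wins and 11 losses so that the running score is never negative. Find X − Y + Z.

4862

Rooted ordered trees with n edges are counted by C_n; here n = 9. So X = C_9 = 4862.
Non-crossing handshake pairings of 2n people are counted by C_n; 22 people gives n = 11. So Y = C_11 = 58786.
Ballot sequences with n votes each where one side never trails are Dyck words, counted by C_n; here n = 11. So Z = C_11 = 58786.
X − Y + Z = 4862 − 58786 + 58786 = 4862.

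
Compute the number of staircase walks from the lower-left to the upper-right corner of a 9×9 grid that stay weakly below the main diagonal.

Sub-diagonal monotone paths from (0,0) to (9,9) biject with Dyck paths of semilength 9, giving C_9.
C_9 = 4862.

4862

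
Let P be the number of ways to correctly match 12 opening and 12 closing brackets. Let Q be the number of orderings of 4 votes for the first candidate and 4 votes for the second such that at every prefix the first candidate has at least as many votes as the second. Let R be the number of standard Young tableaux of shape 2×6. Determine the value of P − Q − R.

207866

Balanced strings of n pairs of brackets are counted by C_n; here n = 12. So P = C_12 = 208012.
Reading a vote for the leader as '(' and for the other as ')' turns such a sequence into a balanced string of 4 pairs, so the count is C_4. So Q = C_4 = 14.
Standard Young tableaux of shape 2×n are counted by C_n; here n = 6. So R = C_6 = 132.
P − Q − R = 208012 − 14 − 132 = 207866.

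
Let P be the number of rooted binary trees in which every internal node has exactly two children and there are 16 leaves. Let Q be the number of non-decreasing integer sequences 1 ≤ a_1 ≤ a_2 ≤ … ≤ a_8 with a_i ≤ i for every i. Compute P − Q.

9693415

A full binary tree with L leaves has L−1 internal nodes and is counted by C_{L−1}; L = 16 gives C_15. So P = C_15 = 9694845.
Such sub-staircase sequences of length n are counted by C_n; here n = 8. So Q = C_8 = 1430.
P − Q = 9694845 − 1430 = 9693415.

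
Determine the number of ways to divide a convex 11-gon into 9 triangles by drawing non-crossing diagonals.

The number of triangulations of an 11-gon is the Catalan number C_9 (index = sides − 2).
C_9 = C_8 · 2(2·8+1)/(8+2) = 1430 · 34/10 = 4862.

4862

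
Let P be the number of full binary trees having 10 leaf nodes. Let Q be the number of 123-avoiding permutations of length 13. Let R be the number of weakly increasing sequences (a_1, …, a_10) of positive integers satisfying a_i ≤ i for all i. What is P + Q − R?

730966

Full binary trees with 10 leaves have 10−1 = 9 internal nodes, so there are C_9 of them. So P = C_9 = 4862.
Permutations of [n] avoiding any single length-3 pattern are counted by C_n; here n = 13. So Q = C_13 = 742900.
Weakly increasing sequences with a_i ≤ i biject with Dyck paths of semilength 10, so there are C_10. So R = C_10 = 16796.
P + Q − R = 4862 + 742900 − 16796 = 730966.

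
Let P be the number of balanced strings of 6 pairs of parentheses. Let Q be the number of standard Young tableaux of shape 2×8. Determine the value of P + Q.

1562

A balanced arrangement of 6 bracket pairs is a Dyck word of semilength 6, so the count is C_6. So P = C_6 = 132.
Standard Young tableaux of shape 2×n are counted by C_n; here n = 8. So Q = C_8 = 1430.
P + Q = 132 + 1430 = 1562.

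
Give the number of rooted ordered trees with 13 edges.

742900

Rooted ordered trees with n edges are counted by C_n; here n = 13.
C_13 = C(26,13)/14 = 10400600/14 = 742900.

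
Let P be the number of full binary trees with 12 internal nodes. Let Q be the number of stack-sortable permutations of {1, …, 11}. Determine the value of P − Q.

149226

Full binary trees with n internal nodes are counted by C_n; here n = 12. So P = C_12 = 208012.
By Knuth's characterisation, the stack-sortable permutations of length 11 are the 231-avoiders, numbering C_11. So Q = C_11 = 58786.
P − Q = 208012 − 58786 = 149226.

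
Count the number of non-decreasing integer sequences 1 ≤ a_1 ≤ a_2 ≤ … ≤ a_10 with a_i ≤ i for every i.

16796

Such sub-staircase sequences of length n are counted by C_n; here n = 10.
C_10 = C(20,10)/11 = 184756/11 = 16796.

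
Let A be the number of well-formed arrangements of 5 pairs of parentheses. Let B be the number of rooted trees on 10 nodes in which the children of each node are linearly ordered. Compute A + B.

4904

A balanced arrangement of 5 bracket pairs is a Dyck word of semilength 5, so the count is C_5. So A = C_5 = 42.
Rooted ordered (plane) trees on m nodes have m−1 edges and are counted by C_{m−1}; m = 10 gives C_9. So B = C_9 = 4862.
A + B = 42 + 4862 = 4904.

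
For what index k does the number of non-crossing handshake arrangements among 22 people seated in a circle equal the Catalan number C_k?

With 22 = 2·11 people, non-crossing handshake pairings are non-crossing perfect matchings on a circle, counted by C_11.

11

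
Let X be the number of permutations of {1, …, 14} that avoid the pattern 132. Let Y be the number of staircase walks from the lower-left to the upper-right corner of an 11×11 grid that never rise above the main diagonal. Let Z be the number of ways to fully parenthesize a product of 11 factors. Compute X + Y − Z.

2716430

For any fixed pattern of length 3, the pattern-avoiding permutations of [14] number C_14. So X = C_14 = 2674440.
Monotone paths in an n×n grid that stay weakly below the diagonal are counted by C_n; here n = 11. So Y = C_11 = 58786.
Bracketing 11 factors into binary products is counted by C_{11−1} = C_10. So Z = C_10 = 16796.
X + Y − Z = 2674440 + 58786 − 16796 = 2716430.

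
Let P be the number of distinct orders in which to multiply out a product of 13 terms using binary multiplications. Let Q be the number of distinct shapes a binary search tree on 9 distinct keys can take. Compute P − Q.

203150

Bracketing 13 factors into binary products is counted by C_{13−1} = C_12. So P = C_12 = 208012.
There are C_n binary search tree shapes on n keys; with n = 9 that is C_9. So Q = C_9 = 4862.
P − Q = 208012 − 4862 = 203150.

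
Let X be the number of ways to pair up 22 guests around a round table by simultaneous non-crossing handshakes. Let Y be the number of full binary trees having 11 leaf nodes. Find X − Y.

41990

With 22 = 2·11 people, non-crossing handshake pairings are non-crossing perfect matchings on a circle, counted by C_11. So X = C_11 = 58786.
Full binary trees with 11 leaves have 11−1 = 10 internal nodes, so there are C_10 of them. So Y = C_10 = 16796.
X − Y = 58786 − 16796 = 41990.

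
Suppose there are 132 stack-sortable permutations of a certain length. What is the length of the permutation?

Stack-sortable permutations of [n] are counted by C_n. Since C_6 = 132, the index is 6.

6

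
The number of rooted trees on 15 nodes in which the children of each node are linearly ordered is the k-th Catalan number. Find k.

A rooted plane tree on 15 nodes has 14 edges, and such trees are counted by C_14.

14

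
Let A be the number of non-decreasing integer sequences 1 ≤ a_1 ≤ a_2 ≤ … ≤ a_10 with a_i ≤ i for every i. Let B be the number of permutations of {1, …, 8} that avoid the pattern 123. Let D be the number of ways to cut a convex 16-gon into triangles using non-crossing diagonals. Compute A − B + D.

Weakly increasing sequences with a_i ≤ i biject with Dyck paths of semilength 10, so there are C_10. So A = C_10 = 16796.
Permutations of [n] avoiding any single length-3 pattern are counted by C_n; here n = 8. So B = C_8 = 1430.
The number of triangulations of a 16-gon is the Catalan number C_14 (index = sides − 2). So D = C_14 = 2674440.
A − B + D = 16796 − 1430 + 2674440 = 2689806.

2689806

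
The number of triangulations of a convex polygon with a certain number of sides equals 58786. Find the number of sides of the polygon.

Triangulations of a convex m-gon are counted by C_{m−2}; 58786 = C_11.
So m − 2 = 11, giving m = 13 sides.

13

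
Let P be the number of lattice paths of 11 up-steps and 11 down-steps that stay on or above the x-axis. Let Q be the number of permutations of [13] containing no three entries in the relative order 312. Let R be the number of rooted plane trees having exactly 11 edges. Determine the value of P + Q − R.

742900

A Dyck path with 11 up-steps and 11 down-steps has semilength 11, so there are C_11 of them. So P = C_11 = 58786.
Permutations of [n] avoiding any single length-3 pattern are counted by C_n; here n = 13. So Q = C_13 = 742900.
A rooted plane tree with 11 edges has 12 nodes, and the count is C_11. So R = C_11 = 58786.
P + Q − R = 58786 + 742900 − 58786 = 742900.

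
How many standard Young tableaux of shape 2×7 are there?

429

Standard Young tableaux of shape 2×n are counted by C_n; here n = 7.
C_7 = C_6 · 2(2·6+1)/(6+2) = 132 · 26/8 = 429.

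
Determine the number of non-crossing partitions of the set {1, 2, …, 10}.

16796

Non-crossing partitions of an n-element set are counted by C_n; here n = 10.
C_10 = C(20,10)/11 = 184756/11 = 16796.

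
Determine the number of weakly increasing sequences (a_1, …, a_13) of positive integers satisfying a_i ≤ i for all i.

742900

Weakly increasing sequences with a_i ≤ i biject with Dyck paths of semilength 13, so there are C_13.
C_13 = C(26,13)/14 = 10400600/14 = 742900.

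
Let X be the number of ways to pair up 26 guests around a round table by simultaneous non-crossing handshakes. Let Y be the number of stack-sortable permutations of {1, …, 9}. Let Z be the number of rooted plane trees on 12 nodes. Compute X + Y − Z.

With 26 = 2·13 people, non-crossing handshake pairings are non-crossing perfect matchings on a circle, counted by C_13. So X = C_13 = 742900.
Stack-sortable permutations are exactly the 231-avoiding ones, counted by C_n; here n = 9. So Y = C_9 = 4862.
Rooted ordered (plane) trees on m nodes have m−1 edges and are counted by C_{m−1}; m = 12 gives C_11. So Z = C_11 = 58786.
X + Y − Z = 742900 + 4862 − 58786 = 688976.

688976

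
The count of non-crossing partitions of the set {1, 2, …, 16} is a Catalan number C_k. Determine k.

16

The non-crossing partitions of [16] form a lattice of size C_16.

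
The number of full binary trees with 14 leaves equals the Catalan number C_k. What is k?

13

Full binary trees with 14 leaves have 14−1 = 13 internal nodes, so there are C_13 of them.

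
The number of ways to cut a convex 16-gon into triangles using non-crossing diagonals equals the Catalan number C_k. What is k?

A convex 16-gon is triangulated into 14 triangles, and the number of such triangulations is the Catalan number C_{16−2} = C_14.

14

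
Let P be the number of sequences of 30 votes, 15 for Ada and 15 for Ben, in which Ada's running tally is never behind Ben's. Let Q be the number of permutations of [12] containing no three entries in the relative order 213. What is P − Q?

Reading a vote for the leader as '(' and for the other as ')' turns such a sequence into a balanced string of 15 pairs, so the count is C_15. So P = C_15 = 9694845.
Permutations of [n] avoiding any single length-3 pattern are counted by C_n; here n = 12. So Q = C_12 = 208012.
P − Q = 9694845 − 208012 = 9486833.

9486833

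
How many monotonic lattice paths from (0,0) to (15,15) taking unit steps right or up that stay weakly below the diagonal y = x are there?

9694845

Monotone paths in an n×n grid that stay weakly below the diagonal are counted by C_n; here n = 15.
C_15 = C(30,15)/16 = 155117520/16 = 9694845.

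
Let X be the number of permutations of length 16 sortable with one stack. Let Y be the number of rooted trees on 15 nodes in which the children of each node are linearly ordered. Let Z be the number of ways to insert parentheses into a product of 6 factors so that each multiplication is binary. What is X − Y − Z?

By Knuth's characterisation, the stack-sortable permutations of length 16 are the 231-avoiders, numbering C_16. So X = C_16 = 35357670.
A rooted plane tree on 15 nodes has 14 edges, and such trees are counted by C_14. So Y = C_14 = 2674440.
Parenthesizations of m factors correspond to full binary trees with m leaves, counted by C_{m−1}; m = 6 gives C_5. So Z = C_5 = 42.
X − Y − Z = 35357670 − 2674440 − 42 = 32683188.

32683188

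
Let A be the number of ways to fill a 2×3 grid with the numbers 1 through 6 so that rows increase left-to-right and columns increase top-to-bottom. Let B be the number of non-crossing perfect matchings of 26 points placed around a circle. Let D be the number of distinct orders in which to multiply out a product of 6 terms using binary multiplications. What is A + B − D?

742863

Standard Young tableaux of shape 2×n are counted by C_n; here n = 3. So A = C_3 = 5.
Non-crossing perfect matchings of 2n points on a circle are counted by C_n; with 26 points, n = 13. So B = C_13 = 742900.
Bracketing 6 factors into binary products is counted by C_{6−1} = C_5. So D = C_5 = 42.
A + B − D = 5 + 742900 − 42 = 742863.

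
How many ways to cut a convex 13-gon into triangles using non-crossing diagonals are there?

58786

The number of triangulations of a 13-gon is the Catalan number C_11 (index = sides − 2).
C_11 = 58786.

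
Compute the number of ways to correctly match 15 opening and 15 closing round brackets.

Balanced strings of n pairs of brackets are counted by C_n; here n = 15.
C_15 = C_14 · 2(2·14+1)/(14+2) = 2674440 · 58/16 = 9694845.

9694845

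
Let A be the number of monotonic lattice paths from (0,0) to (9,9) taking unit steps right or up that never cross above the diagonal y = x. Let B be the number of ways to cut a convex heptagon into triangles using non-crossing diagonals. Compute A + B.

Sub-diagonal monotone paths from (0,0) to (9,9) biject with Dyck paths of semilength 9, giving C_9. So A = C_9 = 4862.
The number of triangulations of a 7-gon is the Catalan number C_5 (index = sides − 2). So B = C_5 = 42.
A + B = 4862 + 42 = 4904.

4904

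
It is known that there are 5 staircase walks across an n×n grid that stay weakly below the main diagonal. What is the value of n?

Such diagonal-avoiding paths in an n×n grid are counted by C_n, and C_3 = 5.

3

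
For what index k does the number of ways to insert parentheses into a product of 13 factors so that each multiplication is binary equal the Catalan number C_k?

Parenthesizations of m factors correspond to full binary trees with m leaves, counted by C_{m−1}; m = 13 gives C_12.

12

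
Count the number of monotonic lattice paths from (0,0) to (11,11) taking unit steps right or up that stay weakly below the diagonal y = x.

58786

Sub-diagonal monotone paths from (0,0) to (11,11) biject with Dyck paths of semilength 11, giving C_11.
C_11 = C_10 · 2(2·10+1)/(10+2) = 16796 · 42/12 = 58786.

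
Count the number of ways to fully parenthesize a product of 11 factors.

Ways to associate a product of 11 factors correspond to binary trees on 11 leaves, so the count is C_10.
C_10 = C_9 · 2(2·9+1)/(9+2) = 4862 · 38/11 = 16796.

16796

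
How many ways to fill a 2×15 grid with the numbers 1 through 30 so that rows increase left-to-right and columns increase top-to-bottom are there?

By the hook-length formula (or a Dyck-path bijection), SYT of shape 2×15 number C_15.
C_15 = C(30,15)/16 = 155117520/16 = 9694845.

9694845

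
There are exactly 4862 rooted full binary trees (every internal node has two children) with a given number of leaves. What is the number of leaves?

10

Full binary trees with L leaves are counted by C_{L−1}; 4862 = C_9.
So the index is 9, and the number of leaves is 9 + 1 = 10.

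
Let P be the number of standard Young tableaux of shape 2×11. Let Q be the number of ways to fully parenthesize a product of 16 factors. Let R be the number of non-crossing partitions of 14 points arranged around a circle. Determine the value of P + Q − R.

7079191

By the hook-length formula (or a Dyck-path bijection), SYT of shape 2×11 number C_11. So P = C_11 = 58786.
Parenthesizations of m factors correspond to full binary trees with m leaves, counted by C_{m−1}; m = 16 gives C_15. So Q = C_15 = 9694845.
The non-crossing partitions of [14] form a lattice of size C_14. So R = C_14 = 2674440.
P + Q − R = 58786 + 9694845 − 2674440 = 7079191.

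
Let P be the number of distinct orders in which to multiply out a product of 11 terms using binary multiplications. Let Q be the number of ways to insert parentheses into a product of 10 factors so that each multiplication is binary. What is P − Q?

Bracketing 11 factors into binary products is counted by C_{11−1} = C_10. So P = C_10 = 16796.
Bracketing 10 factors into binary products is counted by C_{10−1} = C_9. So Q = C_9 = 4862.
P − Q = 16796 − 4862 = 11934.

11934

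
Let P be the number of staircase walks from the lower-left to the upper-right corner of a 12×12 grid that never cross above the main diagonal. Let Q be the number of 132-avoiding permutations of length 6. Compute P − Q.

Sub-diagonal monotone paths from (0,0) to (12,12) biject with Dyck paths of semilength 12, giving C_12. So P = C_12 = 208012.
For any fixed pattern of length 3, the pattern-avoiding permutations of [6] number C_6. So Q = C_6 = 132.
P − Q = 208012 − 132 = 207880.

207880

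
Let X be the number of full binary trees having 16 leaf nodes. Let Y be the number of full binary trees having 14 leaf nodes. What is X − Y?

A full binary tree with L leaves has L−1 internal nodes and is counted by C_{L−1}; L = 16 gives C_15. So X = C_15 = 9694845.
Full binary trees with 14 leaves have 14−1 = 13 internal nodes, so there are C_13 of them. So Y = C_13 = 742900.
X − Y = 9694845 − 742900 = 8951945.

8951945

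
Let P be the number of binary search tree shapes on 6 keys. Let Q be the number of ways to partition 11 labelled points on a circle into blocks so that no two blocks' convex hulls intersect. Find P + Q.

58918

Binary trees (left/right distinguished) on n nodes are counted by C_n; here n = 6. So P = C_6 = 132.
The non-crossing partitions of [11] form a lattice of size C_11. So Q = C_11 = 58786.
P + Q = 132 + 58786 = 58918.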